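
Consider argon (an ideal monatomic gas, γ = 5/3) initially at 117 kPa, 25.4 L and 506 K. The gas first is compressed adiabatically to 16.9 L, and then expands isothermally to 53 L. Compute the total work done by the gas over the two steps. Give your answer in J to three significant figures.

W_total ≈ 3070 J

Step 1 (adiabatic): W = (P₁V₁ − P₂V₂)/(γ−1) = (2972 − 3899)/0.667 = -1391 J.
After step 1: P = 230.7 kPa, V = 16.9 L, T = 663.9 K.
Step 2 (isothermal): W = P₁V₁ ln(V₂/V₁) = (3899) ln(53/16.9) = 4457 J.
W_total = -1391 + 4457 = 3066 J.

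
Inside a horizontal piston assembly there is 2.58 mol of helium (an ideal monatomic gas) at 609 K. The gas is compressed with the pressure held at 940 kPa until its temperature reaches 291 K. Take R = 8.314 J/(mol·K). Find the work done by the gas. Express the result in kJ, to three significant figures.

W ≈ -6.82 kJ

Isobaric: W = P ΔV = nR ΔT.
W = (2.58)(8.314)(291 − 609) = -6821 J.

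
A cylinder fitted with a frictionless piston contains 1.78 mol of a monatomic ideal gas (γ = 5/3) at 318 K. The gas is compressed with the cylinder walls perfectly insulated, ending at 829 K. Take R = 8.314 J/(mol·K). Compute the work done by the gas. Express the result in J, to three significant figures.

Adiabatic ⇒ Q = 0, so W_by = −ΔU = nCᵥ(T₁ − T₂).
Cᵥ = 3R/2 = 12.47 J/(mol·K).
W = (1.78)(12.47)(318 − 829) = -11343 J.

W ≈ -11300 J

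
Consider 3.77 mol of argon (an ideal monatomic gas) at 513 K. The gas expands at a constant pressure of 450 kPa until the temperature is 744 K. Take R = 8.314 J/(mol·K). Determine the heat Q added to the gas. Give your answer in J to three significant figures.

Isobaric: W = nRΔT = (3.77)(8.314)(231) = 7240 J.
ΔU = nCᵥΔT with Cᵥ = 3R/2: ΔU = (3.77)(12.47)(231) = 10861 J.
Q = ΔU + W = 10861 + 7240 = 18101 J.

Q ≈ 18100 J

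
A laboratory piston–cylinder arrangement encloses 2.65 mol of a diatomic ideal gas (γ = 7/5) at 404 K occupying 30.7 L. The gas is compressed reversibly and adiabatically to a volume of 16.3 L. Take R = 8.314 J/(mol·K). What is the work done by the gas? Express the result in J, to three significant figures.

W ≈ -6410 J

Adiabatic: TV^(γ−1) = const with γ = 7/5.
T₂ = T₁ (V₁/V₂)^(γ−1) = 404 × (30.7/16.3)^0.4 = 404 × 1.288 = 520.4 K.
W_by = nCᵥ(T₁ − T₂) = (2.65)(20.79)(404 − 520.4) = -6413 J.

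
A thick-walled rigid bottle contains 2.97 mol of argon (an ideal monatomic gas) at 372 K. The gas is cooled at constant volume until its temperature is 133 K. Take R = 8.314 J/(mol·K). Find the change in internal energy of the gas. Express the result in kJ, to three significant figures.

Constant volume ⇒ W = 0, so Q = ΔU = nCᵥΔT with Cᵥ = 3R/2 = 12.47 J/(mol·K).
ΔU = (2.97)(12.47)(133 − 372) = -8852 J.

ΔU ≈ -8.85 kJ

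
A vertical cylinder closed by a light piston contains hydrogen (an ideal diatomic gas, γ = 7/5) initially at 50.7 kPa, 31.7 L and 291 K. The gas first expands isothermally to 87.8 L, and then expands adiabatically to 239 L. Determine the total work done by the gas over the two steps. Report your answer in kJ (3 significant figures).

Step 1 (isothermal): W = P₁V₁ ln(V₂/V₁) = (1607) ln(87.8/31.7) = 1637 J.
After step 1: P = 18.31 kPa, V = 87.8 L, T = 291 K.
Step 2 (adiabatic): W = (P₁V₁ − P₂V₂)/(γ−1) = (1607 − 1077)/0.4 = 1326 J.
W_total = 1637 + 1326 = 2963 J.

W_total ≈ 2.96 kJ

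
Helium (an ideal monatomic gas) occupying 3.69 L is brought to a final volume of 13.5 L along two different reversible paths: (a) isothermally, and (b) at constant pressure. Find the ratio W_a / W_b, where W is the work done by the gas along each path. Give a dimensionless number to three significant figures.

Path (a) isothermal: W = P₁V₁ ln(V₂/V₁) → W_a/(P₁V₁) = 1.297.
Path (b) isobaric: W = P₁(V₂ − V₁) → W_b/(P₁V₁) = 2.659.
W_a / W_b = 1.297 / 2.659 = 0.4879.

W_a / W_b ≈ 0.488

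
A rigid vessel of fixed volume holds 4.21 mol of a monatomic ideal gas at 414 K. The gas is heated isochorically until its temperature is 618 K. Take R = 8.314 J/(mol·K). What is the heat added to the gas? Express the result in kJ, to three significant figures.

Q ≈ 10.7 kJ

Constant volume ⇒ W = 0, so Q = ΔU = nCᵥΔT with Cᵥ = 3R/2 = 12.47 J/(mol·K).
ΔU = (4.21)(12.47)(618 − 414) = 10711 J.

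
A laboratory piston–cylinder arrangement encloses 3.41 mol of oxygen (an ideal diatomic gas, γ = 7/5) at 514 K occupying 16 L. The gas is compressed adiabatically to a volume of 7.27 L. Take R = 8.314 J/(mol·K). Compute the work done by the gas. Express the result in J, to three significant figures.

Adiabatic: TV^(γ−1) = const with γ = 7/5.
T₂ = T₁ (V₁/V₂)^(γ−1) = 514 × (16/7.27)^0.4 = 514 × 1.371 = 704.7 K.
W_by = nCᵥ(T₁ − T₂) = (3.41)(20.79)(514 − 704.7) = -13515 J.

W ≈ -13500 J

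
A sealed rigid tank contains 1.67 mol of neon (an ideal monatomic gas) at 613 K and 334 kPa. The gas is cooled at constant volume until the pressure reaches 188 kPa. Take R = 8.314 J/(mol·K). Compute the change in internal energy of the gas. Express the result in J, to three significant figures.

ΔU ≈ -5580 J

Constant volume ⇒ W = 0, so Q = ΔU = nCᵥΔT with Cᵥ = 3R/2 = 12.47 J/(mol·K).
At constant V, T₂/T₁ = P₂/P₁ ⇒ ΔT = T₁(P₂/P₁ − 1) = 613·(188/334 − 1) = -268 K.
ΔU = (1.67)(12.47)(-268) = -5581 J.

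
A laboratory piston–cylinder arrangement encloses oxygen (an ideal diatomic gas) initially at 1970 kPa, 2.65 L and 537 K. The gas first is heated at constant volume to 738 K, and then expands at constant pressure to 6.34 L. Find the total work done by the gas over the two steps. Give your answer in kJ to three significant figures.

Step 1 (isochoric): W = 0 (constant volume).
After step 1: P = 2707 kPa (V unchanged).
Step 2 (isobaric): W = PΔV = (2707 kPa)(6.34 − 2.65 L) = 9990 J.
W_total = 0 + 9990 = 9990 J.

W_total ≈ 9.99 kJ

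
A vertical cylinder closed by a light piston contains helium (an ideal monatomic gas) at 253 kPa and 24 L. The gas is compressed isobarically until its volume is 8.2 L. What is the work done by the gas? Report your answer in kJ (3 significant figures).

W ≈ -4.00 kJ

Isobaric: W = P ΔV.
W = (253 kPa)(8.2 − 24 L) = (253)(-15.8) = -3997 J.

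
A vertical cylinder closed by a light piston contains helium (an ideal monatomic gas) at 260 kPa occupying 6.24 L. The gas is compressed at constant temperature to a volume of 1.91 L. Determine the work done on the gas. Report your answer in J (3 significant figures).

W ≈ 1920 J

Isothermal: W = nRT ln(V₂/V₁) = P₁V₁ ln(V₂/V₁).
P₁V₁ = (260 kPa)(6.24 L) = 1622 J.
W = 1622 × ln(1.91/6.24) = 1622 × -1.184
W_by_gas = -1921 J; work on gas = −W_by = 1921 J.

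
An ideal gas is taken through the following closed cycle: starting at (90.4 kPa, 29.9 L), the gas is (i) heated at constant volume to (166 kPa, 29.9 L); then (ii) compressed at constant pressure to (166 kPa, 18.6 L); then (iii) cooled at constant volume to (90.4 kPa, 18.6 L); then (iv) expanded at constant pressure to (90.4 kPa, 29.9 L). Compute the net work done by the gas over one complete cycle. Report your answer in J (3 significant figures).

Constant-volume legs do no work.
W(ii) = (166)(18.6 − 29.9) = -1876 J; W(iv) = (90.4)(29.9 − 18.6) = 1022 J.
W_net = -1876 + 1022 = -854.3 J (the counter-clockwise enclosed area).

W_net ≈ -854 J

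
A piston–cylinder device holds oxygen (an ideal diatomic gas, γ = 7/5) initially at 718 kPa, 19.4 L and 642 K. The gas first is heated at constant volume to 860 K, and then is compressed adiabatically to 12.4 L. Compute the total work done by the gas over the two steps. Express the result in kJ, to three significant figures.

W_total ≈ -9.15 kJ

Step 1 (isochoric): W = 0 (constant volume).
After step 1: P = 961.8 kPa (V unchanged).
Step 2 (adiabatic): W = (P₁V₁ − P₂V₂)/(γ−1) = (18659 − 22317)/0.4 = -9146 J.
W_total = 0 − 9146 = -9146 J.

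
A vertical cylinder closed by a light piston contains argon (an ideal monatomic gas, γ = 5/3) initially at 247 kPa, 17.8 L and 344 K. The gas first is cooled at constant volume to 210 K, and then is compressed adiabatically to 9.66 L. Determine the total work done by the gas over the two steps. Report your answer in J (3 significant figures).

W_total ≈ -2030 J

Step 1 (isochoric): W = 0 (constant volume).
After step 1: P = 150.8 kPa (V unchanged).
Step 2 (adiabatic): W = (P₁V₁ − P₂V₂)/(γ−1) = (2684 − 4034)/0.667 = -2025 J.
W_total = 0 − 2025 = -2025 J.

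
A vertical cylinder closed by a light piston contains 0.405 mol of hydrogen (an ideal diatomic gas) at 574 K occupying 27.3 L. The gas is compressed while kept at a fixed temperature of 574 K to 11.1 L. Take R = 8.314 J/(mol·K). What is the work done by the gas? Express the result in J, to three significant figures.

Isothermal: W = nRT ln(V₂/V₁).
W = (0.405)(8.314)(574) × ln(11.1/27.3)
  = 1933 × -0.8999
W_by_gas = -1739 J.

W ≈ -1740 J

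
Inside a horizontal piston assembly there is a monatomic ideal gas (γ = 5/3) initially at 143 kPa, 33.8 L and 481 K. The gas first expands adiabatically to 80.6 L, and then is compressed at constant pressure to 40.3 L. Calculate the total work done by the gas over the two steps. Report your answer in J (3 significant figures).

Step 1 (adiabatic): W = (P₁V₁ − P₂V₂)/(γ−1) = (4833 − 2708)/0.667 = 3188 J.
After step 1: P = 33.6 kPa, V = 80.6 L, T = 269.5 K.
Step 2 (isobaric): W = PΔV = (33.6 kPa)(40.3 − 80.6 L) = -1354 J.
W_total = 3188 − 1354 = 1834 J.

W_total ≈ 1830 J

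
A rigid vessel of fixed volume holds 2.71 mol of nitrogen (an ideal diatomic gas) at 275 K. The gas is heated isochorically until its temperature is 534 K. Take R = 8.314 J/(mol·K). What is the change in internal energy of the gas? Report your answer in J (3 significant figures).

Constant volume ⇒ W = 0, so Q = ΔU = nCᵥΔT with Cᵥ = 5R/2 = 20.79 J/(mol·K).
ΔU = (2.71)(20.79)(534 − 275) = 14589 J.

ΔU ≈ 14600 J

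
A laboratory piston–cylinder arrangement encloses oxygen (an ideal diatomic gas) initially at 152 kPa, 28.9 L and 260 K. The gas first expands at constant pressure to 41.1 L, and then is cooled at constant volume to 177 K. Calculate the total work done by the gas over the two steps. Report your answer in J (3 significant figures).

Step 1 (isobaric): W = PΔV = (152 kPa)(41.1 − 28.9 L) = 1854 J.
Step 2 (isochoric): W = 0 (constant volume).
W_total = 1854 + 0 = 1854 J.

W_total ≈ 1850 J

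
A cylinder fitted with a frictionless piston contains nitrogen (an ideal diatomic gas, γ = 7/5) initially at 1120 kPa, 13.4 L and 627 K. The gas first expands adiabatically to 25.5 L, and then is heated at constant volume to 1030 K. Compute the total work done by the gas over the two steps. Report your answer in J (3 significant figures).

W_total ≈ 8510 J

Step 1 (adiabatic): W = (P₁V₁ − P₂V₂)/(γ−1) = (15008 − 11602)/0.4 = 8514 J.
Step 2 (isochoric): W = 0 (constant volume).
W_total = 8514 + 0 = 8514 J.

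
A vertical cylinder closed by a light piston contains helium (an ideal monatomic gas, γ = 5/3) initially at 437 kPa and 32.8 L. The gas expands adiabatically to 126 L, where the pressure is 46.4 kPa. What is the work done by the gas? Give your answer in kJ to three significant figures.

W ≈ 12.7 kJ

Adiabatic: W = (P₁V₁ − P₂V₂)/(γ − 1) with γ = 5/3.
P₁V₁ = 14334 J, P₂V₂ = 5846 J.
W = (14334 − 5846) / 0.6667 = 12731 J.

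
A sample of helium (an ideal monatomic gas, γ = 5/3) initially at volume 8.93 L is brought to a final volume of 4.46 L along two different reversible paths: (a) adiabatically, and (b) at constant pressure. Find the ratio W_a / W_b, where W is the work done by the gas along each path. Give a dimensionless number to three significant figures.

W_a / W_b ≈ 1.76

Path (a) adiabatic: W = P₁V₁(1 − (V₁/V₂)^(γ−1))/(γ−1) → W_a/(P₁V₁) = -0.8829.
Path (b) isobaric: W = P₁(V₂ − V₁) → W_b/(P₁V₁) = -0.5006.
W_a / W_b = -0.8829 / -0.5006 = 1.764.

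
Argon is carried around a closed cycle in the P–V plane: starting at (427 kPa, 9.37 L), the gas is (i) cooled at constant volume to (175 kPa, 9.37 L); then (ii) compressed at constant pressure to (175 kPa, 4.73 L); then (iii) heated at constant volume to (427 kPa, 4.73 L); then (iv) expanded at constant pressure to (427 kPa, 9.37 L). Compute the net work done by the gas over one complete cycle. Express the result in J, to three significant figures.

W_net ≈ 1170 J

Constant-volume legs do no work.
W(ii) = (175)(4.73 − 9.37) = -812 J; W(iv) = (427)(9.37 − 4.73) = 1981 J.
W_net = -812 + 1981 = 1169 J (the clockwise enclosed area).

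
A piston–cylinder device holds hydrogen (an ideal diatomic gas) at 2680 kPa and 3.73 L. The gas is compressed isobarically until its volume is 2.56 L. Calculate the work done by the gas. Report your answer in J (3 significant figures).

Isobaric: W = P ΔV.
W = (2680 kPa)(2.56 − 3.73 L) = (2680)(-1.17) = -3136 J.

W ≈ -3140 J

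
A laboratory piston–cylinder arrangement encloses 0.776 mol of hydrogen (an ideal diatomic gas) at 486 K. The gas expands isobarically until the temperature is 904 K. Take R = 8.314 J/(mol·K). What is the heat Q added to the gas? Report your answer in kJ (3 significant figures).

Q ≈ 9.44 kJ

Isobaric: W = nRΔT = (0.776)(8.314)(418) = 2697 J.
ΔU = nCᵥΔT with Cᵥ = 5R/2: ΔU = (0.776)(20.79)(418) = 6742 J.
Q = ΔU + W = 6742 + 2697 = 9439 J.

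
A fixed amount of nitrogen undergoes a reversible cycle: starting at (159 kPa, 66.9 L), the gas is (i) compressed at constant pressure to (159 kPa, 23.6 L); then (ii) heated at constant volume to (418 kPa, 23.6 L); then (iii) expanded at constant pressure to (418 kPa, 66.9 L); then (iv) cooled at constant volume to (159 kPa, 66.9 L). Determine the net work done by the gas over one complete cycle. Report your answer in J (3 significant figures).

W_net ≈ 11200 J

Constant-volume legs do no work.
W(i) = (159)(23.6 − 66.9) = -6885 J; W(iii) = (418)(66.9 − 23.6) = 18099 J.
W_net = -6885 + 18099 = 11215 J (the clockwise enclosed area).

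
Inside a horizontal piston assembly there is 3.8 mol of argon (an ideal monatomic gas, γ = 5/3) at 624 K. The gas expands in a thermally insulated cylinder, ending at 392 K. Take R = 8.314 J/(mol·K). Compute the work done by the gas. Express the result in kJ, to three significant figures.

Adiabatic ⇒ Q = 0, so W_by = −ΔU = nCᵥ(T₁ − T₂).
Cᵥ = 3R/2 = 12.47 J/(mol·K).
W = (3.8)(12.47)(624 − 392) = 10994 J.

W ≈ 11.0 kJ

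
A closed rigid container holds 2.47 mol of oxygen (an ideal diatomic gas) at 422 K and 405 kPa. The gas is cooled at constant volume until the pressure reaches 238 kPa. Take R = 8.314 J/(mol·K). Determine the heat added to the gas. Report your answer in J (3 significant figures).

Q ≈ -8930 J

Constant volume ⇒ W = 0, so Q = ΔU = nCᵥΔT with Cᵥ = 5R/2 = 20.79 J/(mol·K).
At constant V, T₂/T₁ = P₂/P₁ ⇒ ΔT = T₁(P₂/P₁ − 1) = 422·(238/405 − 1) = -174 K.
ΔU = (2.47)(20.79)(-174) = -8933 J.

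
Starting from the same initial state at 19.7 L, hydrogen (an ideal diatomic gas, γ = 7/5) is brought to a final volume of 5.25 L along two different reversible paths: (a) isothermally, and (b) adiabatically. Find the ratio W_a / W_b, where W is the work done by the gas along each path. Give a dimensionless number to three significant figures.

W_a / W_b ≈ 0.759

Path (a) isothermal: W = P₁V₁ ln(V₂/V₁) → W_a/(P₁V₁) = -1.322.
Path (b) adiabatic: W = P₁V₁(1 − (V₁/V₂)^(γ−1))/(γ−1) → W_b/(P₁V₁) = -1.743.
W_a / W_b = -1.322 / -1.743 = 0.7587.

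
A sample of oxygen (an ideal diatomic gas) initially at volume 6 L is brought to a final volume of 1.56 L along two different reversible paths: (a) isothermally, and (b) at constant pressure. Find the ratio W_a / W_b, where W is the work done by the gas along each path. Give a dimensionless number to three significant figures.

Path (a) isothermal: W = P₁V₁ ln(V₂/V₁) → W_a/(P₁V₁) = -1.347.
Path (b) isobaric: W = P₁(V₂ − V₁) → W_b/(P₁V₁) = -0.74.
W_a / W_b = -1.347 / -0.74 = 1.82.

W_a / W_b ≈ 1.82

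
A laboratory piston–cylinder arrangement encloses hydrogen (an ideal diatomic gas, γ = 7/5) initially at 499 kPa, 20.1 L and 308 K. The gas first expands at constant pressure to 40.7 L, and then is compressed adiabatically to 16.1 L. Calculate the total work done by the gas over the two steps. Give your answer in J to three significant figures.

Step 1 (isobaric): W = PΔV = (499 kPa)(40.7 − 20.1 L) = 10279 J.
After step 1: P = 499 kPa, V = 40.7 L, T = 623.7 K.
Step 2 (adiabatic): W = (P₁V₁ − P₂V₂)/(γ−1) = (20309 − 29431)/0.4 = -22804 J.
W_total = 10279 − 22804 = -12524 J.

W_total ≈ -12500 J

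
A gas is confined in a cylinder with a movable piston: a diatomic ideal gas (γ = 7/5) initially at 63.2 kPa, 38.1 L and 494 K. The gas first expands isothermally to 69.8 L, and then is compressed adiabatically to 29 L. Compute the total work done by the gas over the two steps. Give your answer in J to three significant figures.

Step 1 (isothermal): W = P₁V₁ ln(V₂/V₁) = (2408) ln(69.8/38.1) = 1458 J.
After step 1: P = 34.5 kPa, V = 69.8 L, T = 494 K.
Step 2 (adiabatic): W = (P₁V₁ − P₂V₂)/(γ−1) = (2408 − 3422)/0.4 = -2534 J.
W_total = 1458 − 2534 = -1076 J.

W_total ≈ -1080 J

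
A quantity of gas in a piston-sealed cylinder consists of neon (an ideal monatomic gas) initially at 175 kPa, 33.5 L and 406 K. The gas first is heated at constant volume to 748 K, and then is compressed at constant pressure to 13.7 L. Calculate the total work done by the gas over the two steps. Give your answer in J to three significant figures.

W_total ≈ -6380 J

Step 1 (isochoric): W = 0 (constant volume).
After step 1: P = 322.4 kPa (V unchanged).
Step 2 (isobaric): W = PΔV = (322.4 kPa)(13.7 − 33.5 L) = -6384 J.
W_total = 0 − 6384 = -6384 J.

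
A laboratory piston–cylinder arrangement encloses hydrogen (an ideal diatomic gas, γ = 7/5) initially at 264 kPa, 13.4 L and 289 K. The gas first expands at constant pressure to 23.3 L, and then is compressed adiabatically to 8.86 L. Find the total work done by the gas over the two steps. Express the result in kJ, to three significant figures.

Step 1 (isobaric): W = PΔV = (264 kPa)(23.3 − 13.4 L) = 2614 J.
After step 1: P = 264 kPa, V = 23.3 L, T = 502.5 K.
Step 2 (adiabatic): W = (P₁V₁ − P₂V₂)/(γ−1) = (6151 − 9056)/0.4 = -7262 J.
W_total = 2614 − 7262 = -4648 J.

W_total ≈ -4.65 kJ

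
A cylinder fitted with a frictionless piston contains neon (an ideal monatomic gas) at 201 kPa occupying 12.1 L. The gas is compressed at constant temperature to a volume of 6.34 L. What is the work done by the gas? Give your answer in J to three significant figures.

Isothermal: W = nRT ln(V₂/V₁) = P₁V₁ ln(V₂/V₁).
P₁V₁ = (201 kPa)(12.1 L) = 2432 J.
W = 2432 × ln(6.34/12.1) = 2432 × -0.6463
W_by_gas = -1572 J.

W ≈ -1570 J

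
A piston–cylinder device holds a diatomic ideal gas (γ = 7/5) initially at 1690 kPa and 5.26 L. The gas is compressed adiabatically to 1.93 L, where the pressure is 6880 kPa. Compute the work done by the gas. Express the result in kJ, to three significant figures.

W ≈ -11.0 kJ

Adiabatic: W = (P₁V₁ − P₂V₂)/(γ − 1) with γ = 7/5.
P₁V₁ = 8889 J, P₂V₂ = 13278 J.
W = (8889 − 13278) / 0.4 = -10973 J.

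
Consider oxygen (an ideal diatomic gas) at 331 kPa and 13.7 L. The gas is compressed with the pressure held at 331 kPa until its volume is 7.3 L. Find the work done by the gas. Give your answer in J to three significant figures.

Isobaric: W = P ΔV.
W = (331 kPa)(7.3 − 13.7 L) = (331)(-6.4) = -2118 J.

W ≈ -2120 J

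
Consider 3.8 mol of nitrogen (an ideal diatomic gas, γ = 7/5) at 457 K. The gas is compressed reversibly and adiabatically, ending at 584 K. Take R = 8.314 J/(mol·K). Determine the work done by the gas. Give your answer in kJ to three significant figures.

Adiabatic ⇒ Q = 0, so W_by = −ΔU = nCᵥ(T₁ − T₂).
Cᵥ = 5R/2 = 20.79 J/(mol·K).
W = (3.8)(20.79)(457 − 584) = -10031 J.

W ≈ -10.0 kJ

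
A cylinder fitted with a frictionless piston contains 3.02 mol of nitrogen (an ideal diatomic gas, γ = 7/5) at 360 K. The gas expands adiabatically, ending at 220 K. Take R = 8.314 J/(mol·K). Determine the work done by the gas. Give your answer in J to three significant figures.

W ≈ 8790 J

Adiabatic ⇒ Q = 0, so W_by = −ΔU = nCᵥ(T₁ − T₂).
Cᵥ = 5R/2 = 20.79 J/(mol·K).
W = (3.02)(20.79)(360 − 220) = 8788 J.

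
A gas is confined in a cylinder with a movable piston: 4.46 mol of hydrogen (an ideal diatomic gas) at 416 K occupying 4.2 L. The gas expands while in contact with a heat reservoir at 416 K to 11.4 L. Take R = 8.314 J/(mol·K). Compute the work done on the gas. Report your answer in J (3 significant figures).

Isothermal: W = nRT ln(V₂/V₁).
W = (4.46)(8.314)(416) × ln(11.4/4.2)
  = 15425 × 0.9985
W_by_gas = 15403 J; work on gas = −W_by = -15403 J.

W ≈ -15400 J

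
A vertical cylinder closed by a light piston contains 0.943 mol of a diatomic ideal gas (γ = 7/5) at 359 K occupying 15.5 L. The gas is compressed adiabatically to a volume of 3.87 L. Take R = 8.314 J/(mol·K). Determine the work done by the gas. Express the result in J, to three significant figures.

W ≈ -5220 J

Adiabatic: TV^(γ−1) = const with γ = 7/5.
T₂ = T₁ (V₁/V₂)^(γ−1) = 359 × (15.5/3.87)^0.4 = 359 × 1.742 = 625.4 K.
W_by = nCᵥ(T₁ − T₂) = (0.943)(20.79)(359 − 625.4) = -5221 J.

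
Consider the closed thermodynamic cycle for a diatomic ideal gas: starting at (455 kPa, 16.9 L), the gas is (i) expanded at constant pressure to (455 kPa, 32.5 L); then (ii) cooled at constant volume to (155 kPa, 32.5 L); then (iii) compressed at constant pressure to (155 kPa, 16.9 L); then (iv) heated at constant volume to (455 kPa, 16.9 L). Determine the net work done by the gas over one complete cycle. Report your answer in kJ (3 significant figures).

Constant-volume legs do no work.
W(i) = (455)(32.5 − 16.9) = 7098 J; W(iii) = (155)(16.9 − 32.5) = -2418 J.
W_net = 7098 − 2418 = 4680 J (the clockwise enclosed area).

W_net ≈ 4.68 kJ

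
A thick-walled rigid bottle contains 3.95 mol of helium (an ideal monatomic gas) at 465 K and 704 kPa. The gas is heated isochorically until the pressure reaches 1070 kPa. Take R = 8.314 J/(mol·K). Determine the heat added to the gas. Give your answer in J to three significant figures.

Q ≈ 11900 J

Constant volume ⇒ W = 0, so Q = ΔU = nCᵥΔT with Cᵥ = 3R/2 = 12.47 J/(mol·K).
At constant V, T₂/T₁ = P₂/P₁ ⇒ ΔT = T₁(P₂/P₁ − 1) = 465·(1070/704 − 1) = 241.7 K.
ΔU = (3.95)(12.47)(241.7) = 11909 J.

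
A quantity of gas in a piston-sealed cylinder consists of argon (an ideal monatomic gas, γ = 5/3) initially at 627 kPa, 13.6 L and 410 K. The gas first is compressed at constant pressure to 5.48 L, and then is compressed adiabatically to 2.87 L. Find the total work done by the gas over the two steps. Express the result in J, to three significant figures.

W_total ≈ -7870 J

Step 1 (isobaric): W = PΔV = (627 kPa)(5.48 − 13.6 L) = -5091 J.
After step 1: P = 627 kPa, V = 5.48 L, T = 165.2 K.
Step 2 (adiabatic): W = (P₁V₁ − P₂V₂)/(γ−1) = (3436 − 5288)/0.667 = -2778 J.
W_total = -5091 − 2778 = -7870 J.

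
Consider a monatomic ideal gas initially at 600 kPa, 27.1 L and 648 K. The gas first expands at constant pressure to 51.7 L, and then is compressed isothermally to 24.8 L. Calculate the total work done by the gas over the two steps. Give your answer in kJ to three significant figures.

W_total ≈ -8.03 kJ

Step 1 (isobaric): W = PΔV = (600 kPa)(51.7 − 27.1 L) = 14760 J.
After step 1: P = 600 kPa, V = 51.7 L, T = 1236 K.
Step 2 (isothermal): W = P₁V₁ ln(V₂/V₁) = (31020) ln(24.8/51.7) = -22788 J.
W_total = 14760 − 22788 = -8028 J.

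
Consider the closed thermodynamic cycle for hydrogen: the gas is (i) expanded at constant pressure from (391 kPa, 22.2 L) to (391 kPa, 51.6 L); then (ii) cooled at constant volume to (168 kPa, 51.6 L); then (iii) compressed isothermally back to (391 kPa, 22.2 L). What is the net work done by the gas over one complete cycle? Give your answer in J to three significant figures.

W_net ≈ 4180 J

Leg (i): W = PΔV = (391)(51.6 − 22.2) = 11495 J.
Leg (ii): W = 0.
Leg (iii): W = PᵢVᵢ ln(V_f/Vᵢ) = (8669) ln(22.2/51.6) = -7312 J.
W_net = 11495 − 7312 = 4184 J.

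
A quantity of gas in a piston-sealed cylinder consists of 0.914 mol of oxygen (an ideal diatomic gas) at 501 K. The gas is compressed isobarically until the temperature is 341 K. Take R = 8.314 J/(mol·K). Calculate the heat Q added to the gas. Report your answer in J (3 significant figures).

Q ≈ -4260 J

Isobaric: W = nRΔT = (0.914)(8.314)(-160) = -1216 J.
ΔU = nCᵥΔT with Cᵥ = 5R/2: ΔU = (0.914)(20.79)(-160) = -3040 J.
Q = ΔU + W = -3040 − 1216 = -4255 J.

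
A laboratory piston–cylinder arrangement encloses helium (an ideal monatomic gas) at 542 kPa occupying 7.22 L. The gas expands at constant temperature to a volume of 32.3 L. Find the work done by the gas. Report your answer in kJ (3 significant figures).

Isothermal: W = nRT ln(V₂/V₁) = P₁V₁ ln(V₂/V₁).
P₁V₁ = (542 kPa)(7.22 L) = 3913 J.
W = 3913 × ln(32.3/7.22) = 3913 × 1.498
W_by_gas = 5863 J.

W ≈ 5.86 kJ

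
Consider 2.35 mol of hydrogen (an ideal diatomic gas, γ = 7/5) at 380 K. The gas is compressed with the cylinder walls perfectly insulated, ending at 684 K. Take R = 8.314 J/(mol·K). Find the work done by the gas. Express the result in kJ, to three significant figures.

W ≈ -14.8 kJ

Adiabatic ⇒ Q = 0, so W_by = −ΔU = nCᵥ(T₁ − T₂).
Cᵥ = 5R/2 = 20.79 J/(mol·K).
W = (2.35)(20.79)(380 − 684) = -14849 J.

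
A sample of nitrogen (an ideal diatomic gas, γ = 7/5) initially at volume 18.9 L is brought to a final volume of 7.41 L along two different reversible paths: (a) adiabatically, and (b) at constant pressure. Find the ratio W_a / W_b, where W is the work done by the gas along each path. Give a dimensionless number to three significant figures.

Path (a) adiabatic: W = P₁V₁(1 − (V₁/V₂)^(γ−1))/(γ−1) → W_a/(P₁V₁) = -1.136.
Path (b) isobaric: W = P₁(V₂ − V₁) → W_b/(P₁V₁) = -0.6079.
W_a / W_b = -1.136 / -0.6079 = 1.868.

W_a / W_b ≈ 1.87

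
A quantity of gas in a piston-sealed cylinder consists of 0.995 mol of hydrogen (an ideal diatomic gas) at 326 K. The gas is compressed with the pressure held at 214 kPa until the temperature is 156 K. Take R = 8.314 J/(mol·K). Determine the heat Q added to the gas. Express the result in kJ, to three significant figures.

Q ≈ -4.92 kJ

Isobaric: W = nRΔT = (0.995)(8.314)(-170) = -1406 J.
ΔU = nCᵥΔT with Cᵥ = 5R/2: ΔU = (0.995)(20.79)(-170) = -3516 J.
Q = ΔU + W = -3516 − 1406 = -4922 J.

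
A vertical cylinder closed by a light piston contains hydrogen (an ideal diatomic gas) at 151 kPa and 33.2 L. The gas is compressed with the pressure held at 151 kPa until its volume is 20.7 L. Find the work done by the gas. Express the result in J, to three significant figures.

W ≈ -1890 J

Isobaric: W = P ΔV.
W = (151 kPa)(20.7 − 33.2 L) = (151)(-12.5) = -1888 J.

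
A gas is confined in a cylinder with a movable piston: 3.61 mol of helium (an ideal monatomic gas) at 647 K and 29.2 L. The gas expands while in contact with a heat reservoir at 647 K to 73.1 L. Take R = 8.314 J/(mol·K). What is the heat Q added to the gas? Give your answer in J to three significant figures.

Isothermal ⇒ ΔU = 0, so Q = W = nRT ln(V₂/V₁).
Q = (3.61)(8.314)(647) ln(73.1/29.2) = 19419 × 0.9177 = 17820 J.

Q ≈ 17800 J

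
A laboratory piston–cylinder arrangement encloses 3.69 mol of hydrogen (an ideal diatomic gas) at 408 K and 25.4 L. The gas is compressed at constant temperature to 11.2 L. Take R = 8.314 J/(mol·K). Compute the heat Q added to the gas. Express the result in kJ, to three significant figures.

Q ≈ -10.2 kJ

Isothermal ⇒ ΔU = 0, so Q = W = nRT ln(V₂/V₁).
Q = (3.69)(8.314)(408) ln(11.2/25.4) = 12517 × -0.8188 = -10249 J.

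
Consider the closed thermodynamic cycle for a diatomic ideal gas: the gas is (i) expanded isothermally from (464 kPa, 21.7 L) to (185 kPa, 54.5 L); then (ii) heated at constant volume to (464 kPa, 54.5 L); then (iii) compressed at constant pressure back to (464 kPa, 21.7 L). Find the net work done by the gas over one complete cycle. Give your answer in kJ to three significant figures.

Leg (i): W = PᵢVᵢ ln(V_f/Vᵢ) = (10069) ln(54.5/21.7) = 9272 J.
Leg (ii): W = 0.
Leg (iii): W = PΔV = (464)(21.7 − 54.5) = -15219 J.
W_net = 9272 − 15219 = -5947 J.

W_net ≈ -5.95 kJ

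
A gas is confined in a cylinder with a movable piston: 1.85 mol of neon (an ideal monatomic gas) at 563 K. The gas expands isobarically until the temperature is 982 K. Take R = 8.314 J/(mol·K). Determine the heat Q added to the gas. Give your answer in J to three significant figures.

Isobaric: W = nRΔT = (1.85)(8.314)(419) = 6445 J.
ΔU = nCᵥΔT with Cᵥ = 3R/2: ΔU = (1.85)(12.47)(419) = 9667 J.
Q = ΔU + W = 9667 + 6445 = 16111 J.

Q ≈ 16100 J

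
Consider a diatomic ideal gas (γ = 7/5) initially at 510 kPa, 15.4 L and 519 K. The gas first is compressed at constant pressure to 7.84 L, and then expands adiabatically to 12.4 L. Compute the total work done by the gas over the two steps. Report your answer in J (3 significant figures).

W_total ≈ -2180 J

Step 1 (isobaric): W = PΔV = (510 kPa)(7.84 − 15.4 L) = -3856 J.
After step 1: P = 510 kPa, V = 7.84 L, T = 264.2 K.
Step 2 (adiabatic): W = (P₁V₁ − P₂V₂)/(γ−1) = (3998 − 3328)/0.4 = 1675 J.
W_total = -3856 + 1675 = -2181 J.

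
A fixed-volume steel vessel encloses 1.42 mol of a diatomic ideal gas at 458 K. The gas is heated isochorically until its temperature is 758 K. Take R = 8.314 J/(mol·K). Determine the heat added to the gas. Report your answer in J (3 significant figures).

Constant volume ⇒ W = 0, so Q = ΔU = nCᵥΔT with Cᵥ = 5R/2 = 20.79 J/(mol·K).
ΔU = (1.42)(20.79)(758 − 458) = 8854 J.

Q ≈ 8850 J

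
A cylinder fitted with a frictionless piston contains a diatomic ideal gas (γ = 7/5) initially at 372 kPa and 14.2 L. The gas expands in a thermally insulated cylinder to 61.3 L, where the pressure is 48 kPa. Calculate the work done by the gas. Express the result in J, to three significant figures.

Adiabatic: W = (P₁V₁ − P₂V₂)/(γ − 1) with γ = 7/5.
P₁V₁ = 5282 J, P₂V₂ = 2942 J.
W = (5282 − 2942) / 0.4 = 5850 J.

W ≈ 5850 J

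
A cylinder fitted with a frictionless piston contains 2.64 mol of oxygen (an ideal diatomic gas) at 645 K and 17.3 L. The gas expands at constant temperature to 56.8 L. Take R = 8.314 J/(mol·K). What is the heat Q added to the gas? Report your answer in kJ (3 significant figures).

Isothermal ⇒ ΔU = 0, so Q = W = nRT ln(V₂/V₁).
Q = (2.64)(8.314)(645) ln(56.8/17.3) = 14157 × 1.189 = 16830 J.

Q ≈ 16.8 kJ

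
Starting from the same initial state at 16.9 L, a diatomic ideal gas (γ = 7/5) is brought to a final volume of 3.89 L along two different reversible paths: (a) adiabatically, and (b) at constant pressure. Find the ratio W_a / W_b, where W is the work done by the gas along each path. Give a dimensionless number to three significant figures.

W_a / W_b ≈ 2.60

Path (a) adiabatic: W = P₁V₁(1 − (V₁/V₂)^(γ−1))/(γ−1) → W_a/(P₁V₁) = -1.999.
Path (b) isobaric: W = P₁(V₂ − V₁) → W_b/(P₁V₁) = -0.7698.
W_a / W_b = -1.999 / -0.7698 = 2.597.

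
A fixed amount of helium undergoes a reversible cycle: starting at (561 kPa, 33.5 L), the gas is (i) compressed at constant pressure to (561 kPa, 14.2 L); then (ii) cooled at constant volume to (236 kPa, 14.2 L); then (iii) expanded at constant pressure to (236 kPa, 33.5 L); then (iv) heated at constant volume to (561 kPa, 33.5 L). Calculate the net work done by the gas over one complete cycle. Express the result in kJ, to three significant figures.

Constant-volume legs do no work.
W(i) = (561)(14.2 − 33.5) = -10827 J; W(iii) = (236)(33.5 − 14.2) = 4555 J.
W_net = -10827 + 4555 = -6273 J (the counter-clockwise enclosed area).

W_net ≈ -6.27 kJ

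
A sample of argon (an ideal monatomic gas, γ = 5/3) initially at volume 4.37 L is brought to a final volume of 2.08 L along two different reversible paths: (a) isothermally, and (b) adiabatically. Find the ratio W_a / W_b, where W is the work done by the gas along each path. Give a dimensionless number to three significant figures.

Path (a) isothermal: W = P₁V₁ ln(V₂/V₁) → W_a/(P₁V₁) = -0.7424.
Path (b) adiabatic: W = P₁V₁(1 − (V₁/V₂)^(γ−1))/(γ−1) → W_b/(P₁V₁) = -0.9606.
W_a / W_b = -0.7424 / -0.9606 = 0.7729.

W_a / W_b ≈ 0.773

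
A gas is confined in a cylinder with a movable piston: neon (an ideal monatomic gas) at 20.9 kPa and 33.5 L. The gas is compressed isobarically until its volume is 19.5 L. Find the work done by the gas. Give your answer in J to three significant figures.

Isobaric: W = P ΔV.
W = (20.9 kPa)(19.5 − 33.5 L) = (20.9)(-14) = -292.6 J.

W ≈ -293 J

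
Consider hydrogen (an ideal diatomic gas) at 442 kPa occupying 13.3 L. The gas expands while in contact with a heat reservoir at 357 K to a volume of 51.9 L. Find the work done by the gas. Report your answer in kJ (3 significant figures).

W ≈ 8.00 kJ

Isothermal: W = nRT ln(V₂/V₁) = P₁V₁ ln(V₂/V₁).
P₁V₁ = (442 kPa)(13.3 L) = 5879 J.
W = 5879 × ln(51.9/13.3) = 5879 × 1.362
W_by_gas = 8004 J.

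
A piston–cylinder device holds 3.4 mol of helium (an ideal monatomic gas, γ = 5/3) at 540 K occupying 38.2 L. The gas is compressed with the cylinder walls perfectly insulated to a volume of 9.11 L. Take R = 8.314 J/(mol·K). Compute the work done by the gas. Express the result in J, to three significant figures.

W ≈ -36600 J

Adiabatic: TV^(γ−1) = const with γ = 5/3.
T₂ = T₁ (V₁/V₂)^(γ−1) = 540 × (38.2/9.11)^0.667 = 540 × 2.6 = 1404 K.
W_by = nCᵥ(T₁ − T₂) = (3.4)(12.47)(540 − 1404) = -36643 J.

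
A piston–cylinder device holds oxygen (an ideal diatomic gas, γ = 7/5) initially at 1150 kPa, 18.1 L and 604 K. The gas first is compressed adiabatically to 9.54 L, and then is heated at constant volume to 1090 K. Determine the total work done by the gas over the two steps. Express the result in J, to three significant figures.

W_total ≈ -15200 J

Step 1 (adiabatic): W = (P₁V₁ − P₂V₂)/(γ−1) = (20815 − 26892)/0.4 = -15193 J.
Step 2 (isochoric): W = 0 (constant volume).
W_total = -15193 + 0 = -15193 J.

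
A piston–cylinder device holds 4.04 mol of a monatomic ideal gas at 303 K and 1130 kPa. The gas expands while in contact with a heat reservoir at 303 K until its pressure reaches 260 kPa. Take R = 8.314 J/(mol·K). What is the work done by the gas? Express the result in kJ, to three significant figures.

Isothermal process: W = nRT ln(V₂/V₁) = nRT ln(P₁/P₂).
W = (4.04)(8.314)(303) × ln(1130/260)
  = 10177 × ln(4.346) = 10177 × 1.469
W_by_gas = 14953 J.

W ≈ 15.0 kJ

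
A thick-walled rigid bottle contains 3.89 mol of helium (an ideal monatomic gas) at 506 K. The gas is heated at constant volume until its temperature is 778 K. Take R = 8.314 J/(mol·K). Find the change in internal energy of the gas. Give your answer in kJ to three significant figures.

ΔU ≈ 13.2 kJ

Constant volume ⇒ W = 0, so Q = ΔU = nCᵥΔT with Cᵥ = 3R/2 = 12.47 J/(mol·K).
ΔU = (3.89)(12.47)(778 − 506) = 13195 J.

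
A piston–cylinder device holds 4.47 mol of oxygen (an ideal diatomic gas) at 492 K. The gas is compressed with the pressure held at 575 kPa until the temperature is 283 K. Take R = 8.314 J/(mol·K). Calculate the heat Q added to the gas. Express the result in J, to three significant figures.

Q ≈ -27200 J

Isobaric: W = nRΔT = (4.47)(8.314)(-209) = -7767 J.
ΔU = nCᵥΔT with Cᵥ = 5R/2: ΔU = (4.47)(20.79)(-209) = -19418 J.
Q = ΔU + W = -19418 − 7767 = -27185 J.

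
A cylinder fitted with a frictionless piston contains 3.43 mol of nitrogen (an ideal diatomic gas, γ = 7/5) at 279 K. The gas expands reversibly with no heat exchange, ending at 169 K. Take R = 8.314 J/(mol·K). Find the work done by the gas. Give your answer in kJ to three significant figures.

Adiabatic ⇒ Q = 0, so W_by = −ΔU = nCᵥ(T₁ − T₂).
Cᵥ = 5R/2 = 20.79 J/(mol·K).
W = (3.43)(20.79)(279 − 169) = 7842 J.

W ≈ 7.84 kJ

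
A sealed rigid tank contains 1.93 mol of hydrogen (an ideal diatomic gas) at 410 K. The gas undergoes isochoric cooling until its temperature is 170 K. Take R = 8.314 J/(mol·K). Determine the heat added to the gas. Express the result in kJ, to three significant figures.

Q ≈ -9.63 kJ

Constant volume ⇒ W = 0, so Q = ΔU = nCᵥΔT with Cᵥ = 5R/2 = 20.79 J/(mol·K).
ΔU = (1.93)(20.79)(170 − 410) = -9628 J.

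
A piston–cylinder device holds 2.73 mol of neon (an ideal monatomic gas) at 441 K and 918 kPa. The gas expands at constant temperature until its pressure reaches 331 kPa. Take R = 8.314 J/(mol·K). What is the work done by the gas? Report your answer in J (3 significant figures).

Isothermal process: W = nRT ln(V₂/V₁) = nRT ln(P₁/P₂).
W = (2.73)(8.314)(441) × ln(918/331)
  = 10009 × ln(2.773) = 10009 × 1.02
W_by_gas = 10210 J.

W ≈ 10200 J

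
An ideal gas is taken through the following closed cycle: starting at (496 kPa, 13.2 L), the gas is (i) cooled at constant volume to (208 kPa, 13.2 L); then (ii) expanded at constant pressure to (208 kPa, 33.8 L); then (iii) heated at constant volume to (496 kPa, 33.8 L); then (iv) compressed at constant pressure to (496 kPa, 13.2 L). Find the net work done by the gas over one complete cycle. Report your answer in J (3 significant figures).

Constant-volume legs do no work.
W(ii) = (208)(33.8 − 13.2) = 4285 J; W(iv) = (496)(13.2 − 33.8) = -10218 J.
W_net = 4285 − 10218 = -5933 J (the counter-clockwise enclosed area).

W_net ≈ -5930 J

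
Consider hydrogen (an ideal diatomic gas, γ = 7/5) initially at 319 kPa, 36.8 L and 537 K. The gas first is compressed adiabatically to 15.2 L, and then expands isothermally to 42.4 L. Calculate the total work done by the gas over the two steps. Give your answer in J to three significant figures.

W_total ≈ 4700 J

Step 1 (adiabatic): W = (P₁V₁ − P₂V₂)/(γ−1) = (11739 − 16720)/0.4 = -12452 J.
After step 1: P = 1100 kPa, V = 15.2 L, T = 764.8 K.
Step 2 (isothermal): W = P₁V₁ ln(V₂/V₁) = (16720) ln(42.4/15.2) = 17152 J.
W_total = -12452 + 17152 = 4700 J.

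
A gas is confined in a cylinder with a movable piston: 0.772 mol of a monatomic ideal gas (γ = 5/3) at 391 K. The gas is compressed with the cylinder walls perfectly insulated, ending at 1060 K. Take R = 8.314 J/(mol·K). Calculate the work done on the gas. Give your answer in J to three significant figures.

Adiabatic ⇒ Q = 0, so W_by = −ΔU = nCᵥ(T₁ − T₂).
Cᵥ = 3R/2 = 12.47 J/(mol·K).
W = (0.772)(12.47)(391 − 1060) = -6441 J.
Work on gas = −W_by = 6441 J.

W ≈ 6440 J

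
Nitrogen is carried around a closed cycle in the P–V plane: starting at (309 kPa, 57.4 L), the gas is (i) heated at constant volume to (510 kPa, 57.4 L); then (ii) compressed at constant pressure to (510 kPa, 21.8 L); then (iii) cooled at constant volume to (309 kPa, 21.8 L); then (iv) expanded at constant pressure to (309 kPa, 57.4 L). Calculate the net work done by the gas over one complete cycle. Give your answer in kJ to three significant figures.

W_net ≈ -7.16 kJ

Constant-volume legs do no work.
W(ii) = (510)(21.8 − 57.4) = -18156 J; W(iv) = (309)(57.4 − 21.8) = 11000 J.
W_net = -18156 + 11000 = -7156 J (the counter-clockwise enclosed area).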